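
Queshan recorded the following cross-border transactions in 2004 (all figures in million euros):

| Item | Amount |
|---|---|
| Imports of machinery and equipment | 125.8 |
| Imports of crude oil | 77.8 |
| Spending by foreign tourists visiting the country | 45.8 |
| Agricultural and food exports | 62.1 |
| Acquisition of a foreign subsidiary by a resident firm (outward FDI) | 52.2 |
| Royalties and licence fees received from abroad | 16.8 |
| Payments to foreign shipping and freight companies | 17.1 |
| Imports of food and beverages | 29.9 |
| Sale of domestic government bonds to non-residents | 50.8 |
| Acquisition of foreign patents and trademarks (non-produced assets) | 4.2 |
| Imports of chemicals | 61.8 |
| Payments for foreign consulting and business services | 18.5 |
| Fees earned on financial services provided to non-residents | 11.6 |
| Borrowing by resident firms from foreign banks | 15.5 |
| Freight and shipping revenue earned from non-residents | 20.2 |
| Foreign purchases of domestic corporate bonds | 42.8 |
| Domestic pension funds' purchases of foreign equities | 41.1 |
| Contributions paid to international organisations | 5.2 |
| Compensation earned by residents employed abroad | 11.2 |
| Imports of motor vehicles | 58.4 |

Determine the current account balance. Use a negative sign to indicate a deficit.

-226.8

Goods: 62.1 - 58.4 - 61.8 - 29.9 - 125.8 - 77.8 = -291.6
Services: 16.8 + 11.6 - 17.1 - 18.5 + 20.2 + 45.8 = 58.8
Primary income: 11.2
Secondary income: -5.2
Current account = (-291.6) + 58.8 + 11.2 + (-5.2) = -226.8
(Excluded from the current account — financial account: acquisition of a foreign subsidiary by a resident firm (outward FDI) 52.2, sale of domestic government bonds to non-residents 50.8, borrowing by resident firms from foreign banks 15.5, foreign purchases of domestic corporate bonds 42.8, domestic pension funds' purchases of foreign equities 41.1; capital account: acquisition of foreign patents and trademarks (non-produced assets) 4.2.)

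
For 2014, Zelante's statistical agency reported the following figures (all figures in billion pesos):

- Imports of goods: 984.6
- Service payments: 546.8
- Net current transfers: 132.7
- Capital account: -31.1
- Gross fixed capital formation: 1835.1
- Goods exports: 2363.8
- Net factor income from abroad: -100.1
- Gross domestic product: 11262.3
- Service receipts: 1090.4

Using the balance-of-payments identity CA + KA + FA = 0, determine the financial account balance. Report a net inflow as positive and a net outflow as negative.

Goods balance = 2363.8 - 984.6 = 1379.2
Services balance = 1090.4 - 546.8 = 543.6
Trade balance (goods + services) = 1379.2 + 543.6 = 1922.8
Net primary income = -100.1
Net secondary income = 132.7
Current account = 1922.8 + (-100.1) + 132.7 = 1955.4
Financial account = -(1955.4 + (-31.1)) = -1924.3

-1924.3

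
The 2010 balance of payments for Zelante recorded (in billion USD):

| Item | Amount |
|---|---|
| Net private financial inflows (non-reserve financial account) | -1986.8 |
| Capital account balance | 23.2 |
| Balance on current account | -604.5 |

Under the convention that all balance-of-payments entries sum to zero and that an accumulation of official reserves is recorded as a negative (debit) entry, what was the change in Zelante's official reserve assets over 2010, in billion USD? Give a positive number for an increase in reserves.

-2568.1

Official reserve transactions balance = -((-604.5) + 23.2 + (-1986.8)) = 2568.1
An accumulation of reserves is recorded as a debit (negative entry), so the change in the stock of reserves is the negative of that balance.
Change in official reserves = -(2568.1) = -2568.1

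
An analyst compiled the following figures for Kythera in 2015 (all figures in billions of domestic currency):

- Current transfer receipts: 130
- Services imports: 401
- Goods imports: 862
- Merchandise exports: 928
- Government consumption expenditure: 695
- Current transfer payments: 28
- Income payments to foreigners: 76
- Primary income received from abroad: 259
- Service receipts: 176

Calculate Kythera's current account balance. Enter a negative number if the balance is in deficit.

Goods balance = 928 - 862 = 66
Services balance = 176 - 401 = -225
Trade balance (goods + services) = 66 + (-225) = -159
Net primary income = 259 - 76 = 183
Net secondary income = 130 - 28 = 102
Current account = -159 + 183 + 102 = 126

126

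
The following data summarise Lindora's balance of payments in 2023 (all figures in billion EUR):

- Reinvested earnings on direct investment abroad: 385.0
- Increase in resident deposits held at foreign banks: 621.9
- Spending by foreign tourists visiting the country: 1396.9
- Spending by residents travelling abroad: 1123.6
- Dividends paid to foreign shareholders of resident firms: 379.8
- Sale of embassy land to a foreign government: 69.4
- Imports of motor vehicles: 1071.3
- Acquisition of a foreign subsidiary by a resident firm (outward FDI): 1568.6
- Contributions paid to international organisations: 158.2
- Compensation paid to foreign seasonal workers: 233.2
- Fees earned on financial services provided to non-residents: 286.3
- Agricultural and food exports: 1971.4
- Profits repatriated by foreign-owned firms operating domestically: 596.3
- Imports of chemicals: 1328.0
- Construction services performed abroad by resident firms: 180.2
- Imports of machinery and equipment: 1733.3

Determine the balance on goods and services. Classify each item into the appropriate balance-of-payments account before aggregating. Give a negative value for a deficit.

Goods: -1328.0 + 1971.4 - 1733.3 - 1071.3 = -2161.2
Services: 286.3 - 1123.6 + 180.2 + 1396.9 = 739.8
Trade balance = -2161.2 + 739.8 = -1421.4
(Excluded from the trade balance — primary income: reinvested earnings on direct investment abroad 385.0, dividends paid to foreign shareholders of resident firms 379.8, compensation paid to foreign seasonal workers 233.2, profits repatriated by foreign-owned firms operating domestically 596.3; financial account: increase in resident deposits held at foreign banks 621.9, acquisition of a foreign subsidiary by a resident firm (outward FDI) 1568.6; capital account: sale of embassy land to a foreign government 69.4; secondary income: contributions paid to international organisations 158.2.)

-1421.4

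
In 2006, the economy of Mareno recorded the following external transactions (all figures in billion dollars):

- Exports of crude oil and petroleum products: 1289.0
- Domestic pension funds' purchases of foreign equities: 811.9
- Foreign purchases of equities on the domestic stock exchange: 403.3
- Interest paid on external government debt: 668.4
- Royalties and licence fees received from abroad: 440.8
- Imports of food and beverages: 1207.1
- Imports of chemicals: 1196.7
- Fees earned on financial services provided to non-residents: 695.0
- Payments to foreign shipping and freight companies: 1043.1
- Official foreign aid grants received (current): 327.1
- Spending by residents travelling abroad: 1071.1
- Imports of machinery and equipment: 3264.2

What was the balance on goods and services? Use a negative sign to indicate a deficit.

-5357.4

Goods: 1289.0 - 1207.1 - 3264.2 - 1196.7 = -4379.0
Services: 440.8 - 1043.1 - 1071.1 + 695.0 = -978.4
Trade balance = -4379.0 + (-978.4) = -5357.4
(Excluded from the trade balance — financial account: domestic pension funds' purchases of foreign equities 811.9, foreign purchases of equities on the domestic stock exchange 403.3; primary income: interest paid on external government debt 668.4; secondary income: official foreign aid grants received (current) 327.1.)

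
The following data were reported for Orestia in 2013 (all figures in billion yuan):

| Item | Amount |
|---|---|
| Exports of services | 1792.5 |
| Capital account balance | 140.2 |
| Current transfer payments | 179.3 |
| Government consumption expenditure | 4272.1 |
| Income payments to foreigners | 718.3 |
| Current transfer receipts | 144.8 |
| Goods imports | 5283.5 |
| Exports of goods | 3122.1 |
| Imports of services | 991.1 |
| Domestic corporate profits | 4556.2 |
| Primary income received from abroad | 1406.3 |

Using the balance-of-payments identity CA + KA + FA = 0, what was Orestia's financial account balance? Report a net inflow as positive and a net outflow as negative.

566.3

Goods balance = 3122.1 - 5283.5 = -2161.4
Services balance = 1792.5 - 991.1 = 801.4
Trade balance (goods + services) = -2161.4 + 801.4 = -1360.0
Net primary income = 1406.3 - 718.3 = 688.0
Net secondary income = 144.8 - 179.3 = -34.5
Current account = -1360.0 + 688.0 + (-34.5) = -706.5
Financial account = -(-706.5 + 140.2) = 566.3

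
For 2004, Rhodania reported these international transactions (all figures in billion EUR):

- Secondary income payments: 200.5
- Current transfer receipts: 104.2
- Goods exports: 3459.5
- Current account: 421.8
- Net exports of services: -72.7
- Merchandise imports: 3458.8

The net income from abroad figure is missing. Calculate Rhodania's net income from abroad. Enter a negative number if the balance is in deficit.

590.1

Current account = goods balance + services balance + net primary income + net secondary income
Sum of the known components = -168.3
Net income from abroad = CA - (known components) = 421.8 - (-168.3) = 590.1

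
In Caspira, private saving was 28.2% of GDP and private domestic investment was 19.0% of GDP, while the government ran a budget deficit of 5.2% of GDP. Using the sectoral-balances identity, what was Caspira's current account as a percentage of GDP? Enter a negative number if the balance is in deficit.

4.0

By the sectoral-balances identity, CA = (S_private - I) + (T - G).
Private balance = 28.2 - 19.0 = 9.2
Government balance (T - G) = -5.2
CA = 9.2 + (-5.2) = 4.0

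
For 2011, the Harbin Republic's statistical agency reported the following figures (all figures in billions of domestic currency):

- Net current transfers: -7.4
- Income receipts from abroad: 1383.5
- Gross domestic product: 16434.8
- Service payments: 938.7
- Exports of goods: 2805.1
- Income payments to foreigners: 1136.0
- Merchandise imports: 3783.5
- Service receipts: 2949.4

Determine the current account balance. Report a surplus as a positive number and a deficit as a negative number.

Goods balance = 2805.1 - 3783.5 = -978.4
Services balance = 2949.4 - 938.7 = 2010.7
Trade balance (goods + services) = -978.4 + 2010.7 = 1032.3
Net primary income = 1383.5 - 1136.0 = 247.5
Net secondary income = -7.4
Current account = 1032.3 + 247.5 + (-7.4) = 1272.4

1272.4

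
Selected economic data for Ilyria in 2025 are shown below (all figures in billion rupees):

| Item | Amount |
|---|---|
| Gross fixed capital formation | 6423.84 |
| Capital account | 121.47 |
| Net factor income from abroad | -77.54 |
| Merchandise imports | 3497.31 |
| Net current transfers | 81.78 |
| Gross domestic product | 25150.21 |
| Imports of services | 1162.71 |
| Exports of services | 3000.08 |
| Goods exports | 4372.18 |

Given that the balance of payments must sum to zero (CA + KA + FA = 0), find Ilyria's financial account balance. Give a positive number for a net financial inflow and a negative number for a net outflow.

-2837.95

Goods balance = 4372.18 - 3497.31 = 874.87
Services balance = 3000.08 - 1162.71 = 1837.37
Trade balance (goods + services) = 874.87 + 1837.37 = 2712.24
Net primary income = -77.54
Net secondary income = 81.78
Current account = 2712.24 + (-77.54) + 81.78 = 2716.48
Financial account = -(2716.48 + 121.47) = -2837.95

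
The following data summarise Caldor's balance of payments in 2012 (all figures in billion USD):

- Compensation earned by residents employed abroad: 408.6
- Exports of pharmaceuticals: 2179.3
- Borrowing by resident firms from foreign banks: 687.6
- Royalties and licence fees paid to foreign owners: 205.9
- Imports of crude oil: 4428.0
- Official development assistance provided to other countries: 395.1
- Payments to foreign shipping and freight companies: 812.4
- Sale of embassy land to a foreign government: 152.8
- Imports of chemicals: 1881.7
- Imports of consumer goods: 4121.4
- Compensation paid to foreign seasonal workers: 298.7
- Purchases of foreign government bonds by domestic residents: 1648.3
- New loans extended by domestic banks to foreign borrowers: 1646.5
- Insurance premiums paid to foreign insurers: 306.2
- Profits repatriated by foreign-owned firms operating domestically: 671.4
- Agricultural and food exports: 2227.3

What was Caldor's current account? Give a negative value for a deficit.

Goods: 2227.3 - 4428.0 + 2179.3 - 4121.4 - 1881.7 = -6024.5
Services: -812.4 - 306.2 - 205.9 = -1324.5
Primary income: 408.6 - 298.7 - 671.4 = -561.5
Secondary income: -395.1
Current account = (-6024.5) + (-1324.5) + (-561.5) + (-395.1) = -8305.6
(Excluded from the current account — financial account: borrowing by resident firms from foreign banks 687.6, purchases of foreign government bonds by domestic residents 1648.3, new loans extended by domestic banks to foreign borrowers 1646.5; capital account: sale of embassy land to a foreign government 152.8.)

-8305.6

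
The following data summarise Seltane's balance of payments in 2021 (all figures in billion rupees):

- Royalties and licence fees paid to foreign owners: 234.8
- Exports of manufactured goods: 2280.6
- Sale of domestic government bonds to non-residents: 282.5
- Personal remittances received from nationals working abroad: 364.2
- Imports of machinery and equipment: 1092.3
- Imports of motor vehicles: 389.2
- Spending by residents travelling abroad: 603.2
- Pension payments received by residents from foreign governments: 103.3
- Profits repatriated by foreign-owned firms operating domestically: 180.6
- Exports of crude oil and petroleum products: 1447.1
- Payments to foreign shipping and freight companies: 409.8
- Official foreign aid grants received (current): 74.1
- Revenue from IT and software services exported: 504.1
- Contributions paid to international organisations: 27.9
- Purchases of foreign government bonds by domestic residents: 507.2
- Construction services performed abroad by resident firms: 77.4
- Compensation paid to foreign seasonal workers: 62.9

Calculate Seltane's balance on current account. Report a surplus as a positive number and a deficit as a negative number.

1850.1

Goods: -389.2 + 2280.6 + 1447.1 - 1092.3 = 2246.2
Services: -603.2 + 504.1 - 234.8 - 409.8 + 77.4 = -666.3
Primary income: -180.6 - 62.9 = -243.5
Secondary income: 74.1 + 103.3 + 364.2 - 27.9 = 513.7
Current account = 2246.2 + (-666.3) + (-243.5) + 513.7 = 1850.1
(Excluded from the current account — financial account: sale of domestic government bonds to non-residents 282.5, purchases of foreign government bonds by domestic residents 507.2.)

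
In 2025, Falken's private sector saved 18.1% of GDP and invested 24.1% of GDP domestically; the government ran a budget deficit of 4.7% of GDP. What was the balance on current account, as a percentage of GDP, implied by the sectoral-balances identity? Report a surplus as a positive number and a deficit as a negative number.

By the sectoral-balances identity, CA = (S_private - I) + (T - G).
Private balance = 18.1 - 24.1 = -6.0
Government balance (T - G) = -4.7
CA = -6.0 + (-4.7) = -10.7

-10.7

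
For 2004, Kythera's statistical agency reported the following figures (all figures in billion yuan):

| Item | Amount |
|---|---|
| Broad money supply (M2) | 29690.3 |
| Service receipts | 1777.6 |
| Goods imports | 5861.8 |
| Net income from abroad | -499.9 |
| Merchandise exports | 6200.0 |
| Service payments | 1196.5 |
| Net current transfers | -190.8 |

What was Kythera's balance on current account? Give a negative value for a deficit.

228.6

Goods balance = 6200.0 - 5861.8 = 338.2
Services balance = 1777.6 - 1196.5 = 581.1
Trade balance (goods + services) = 338.2 + 581.1 = 919.3
Net primary income = -499.9
Net secondary income = -190.8
Current account = 919.3 + (-499.9) + (-190.8) = 228.6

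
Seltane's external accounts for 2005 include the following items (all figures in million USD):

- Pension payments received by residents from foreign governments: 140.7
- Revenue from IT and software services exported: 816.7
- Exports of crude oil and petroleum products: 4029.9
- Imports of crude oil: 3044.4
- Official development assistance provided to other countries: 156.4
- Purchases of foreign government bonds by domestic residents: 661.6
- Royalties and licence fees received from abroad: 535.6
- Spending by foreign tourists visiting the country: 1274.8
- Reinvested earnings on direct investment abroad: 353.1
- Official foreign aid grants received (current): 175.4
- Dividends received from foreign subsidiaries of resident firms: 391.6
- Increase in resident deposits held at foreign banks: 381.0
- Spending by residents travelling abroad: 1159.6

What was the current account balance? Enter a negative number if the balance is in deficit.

Goods: 4029.9 - 3044.4 = 985.5
Services: 816.7 - 1159.6 + 535.6 + 1274.8 = 1467.5
Primary income: 353.1 + 391.6 = 744.7
Secondary income: 140.7 - 156.4 + 175.4 = 159.7
Current account = 985.5 + 1467.5 + 744.7 + 159.7 = 3357.4
(Excluded from the current account — financial account: purchases of foreign government bonds by domestic residents 661.6, increase in resident deposits held at foreign banks 381.0.)

3357.4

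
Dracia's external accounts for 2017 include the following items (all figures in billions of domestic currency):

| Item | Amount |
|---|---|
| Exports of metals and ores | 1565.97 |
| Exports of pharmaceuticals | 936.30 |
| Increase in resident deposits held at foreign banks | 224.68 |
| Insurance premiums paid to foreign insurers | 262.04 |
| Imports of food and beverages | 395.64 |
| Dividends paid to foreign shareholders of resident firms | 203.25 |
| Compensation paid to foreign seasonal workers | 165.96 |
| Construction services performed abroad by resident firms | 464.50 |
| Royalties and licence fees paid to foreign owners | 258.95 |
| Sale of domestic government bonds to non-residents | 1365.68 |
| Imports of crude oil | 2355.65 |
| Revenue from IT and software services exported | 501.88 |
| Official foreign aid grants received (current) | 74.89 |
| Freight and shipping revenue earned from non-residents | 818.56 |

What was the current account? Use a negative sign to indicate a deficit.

Goods: 936.30 - 2355.65 + 1565.97 - 395.64 = -249.02
Services: -262.04 - 258.95 + 464.50 + 818.56 + 501.88 = 1263.95
Primary income: -203.25 - 165.96 = -369.21
Secondary income: 74.89
Current account = (-249.02) + 1263.95 + (-369.21) + 74.89 = 720.61
(Excluded from the current account — financial account: increase in resident deposits held at foreign banks 224.68, sale of domestic government bonds to non-residents 1365.68.)

720.61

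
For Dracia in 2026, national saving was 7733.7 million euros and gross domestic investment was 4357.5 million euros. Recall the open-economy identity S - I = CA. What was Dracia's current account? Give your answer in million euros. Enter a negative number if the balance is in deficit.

3376.2

CA = S - I = 7733.7 - 4357.5 = 3376.2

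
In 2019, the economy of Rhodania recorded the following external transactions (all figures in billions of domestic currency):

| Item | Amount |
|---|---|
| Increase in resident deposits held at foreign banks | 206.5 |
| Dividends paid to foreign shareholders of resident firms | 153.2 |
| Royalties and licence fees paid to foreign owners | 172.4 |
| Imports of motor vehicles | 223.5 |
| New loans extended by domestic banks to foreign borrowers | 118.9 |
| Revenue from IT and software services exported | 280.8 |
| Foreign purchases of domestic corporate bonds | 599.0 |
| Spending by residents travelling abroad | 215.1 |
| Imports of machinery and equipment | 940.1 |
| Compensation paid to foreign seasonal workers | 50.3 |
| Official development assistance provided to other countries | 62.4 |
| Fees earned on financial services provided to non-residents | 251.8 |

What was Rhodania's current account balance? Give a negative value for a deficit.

-1284.4

Goods: -223.5 - 940.1 = -1163.6
Services: -172.4 - 215.1 + 251.8 + 280.8 = 145.1
Primary income: -50.3 - 153.2 = -203.5
Secondary income: -62.4
Current account = (-1163.6) + 145.1 + (-203.5) + (-62.4) = -1284.4
(Excluded from the current account — financial account: increase in resident deposits held at foreign banks 206.5, new loans extended by domestic banks to foreign borrowers 118.9, foreign purchases of domestic corporate bonds 599.0.)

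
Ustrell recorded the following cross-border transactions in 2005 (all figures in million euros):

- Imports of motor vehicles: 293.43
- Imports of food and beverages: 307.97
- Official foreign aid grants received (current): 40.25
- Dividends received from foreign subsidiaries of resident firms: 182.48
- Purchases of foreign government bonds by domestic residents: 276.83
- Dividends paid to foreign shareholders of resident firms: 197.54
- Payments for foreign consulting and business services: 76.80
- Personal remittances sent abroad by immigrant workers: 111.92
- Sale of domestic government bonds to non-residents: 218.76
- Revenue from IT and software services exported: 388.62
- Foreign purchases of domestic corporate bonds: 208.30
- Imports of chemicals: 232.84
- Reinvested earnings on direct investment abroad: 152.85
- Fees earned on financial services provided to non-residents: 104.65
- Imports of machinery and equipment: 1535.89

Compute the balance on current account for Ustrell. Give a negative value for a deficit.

-1887.54

Goods: -307.97 - 1535.89 - 232.84 - 293.43 = -2370.13
Services: -76.80 + 104.65 + 388.62 = 416.47
Primary income: 152.85 + 182.48 - 197.54 = 137.79
Secondary income: -111.92 + 40.25 = -71.67
Current account = (-2370.13) + 416.47 + 137.79 + (-71.67) = -1887.54
(Excluded from the current account — financial account: purchases of foreign government bonds by domestic residents 276.83, sale of domestic government bonds to non-residents 218.76, foreign purchases of domestic corporate bonds 208.30.)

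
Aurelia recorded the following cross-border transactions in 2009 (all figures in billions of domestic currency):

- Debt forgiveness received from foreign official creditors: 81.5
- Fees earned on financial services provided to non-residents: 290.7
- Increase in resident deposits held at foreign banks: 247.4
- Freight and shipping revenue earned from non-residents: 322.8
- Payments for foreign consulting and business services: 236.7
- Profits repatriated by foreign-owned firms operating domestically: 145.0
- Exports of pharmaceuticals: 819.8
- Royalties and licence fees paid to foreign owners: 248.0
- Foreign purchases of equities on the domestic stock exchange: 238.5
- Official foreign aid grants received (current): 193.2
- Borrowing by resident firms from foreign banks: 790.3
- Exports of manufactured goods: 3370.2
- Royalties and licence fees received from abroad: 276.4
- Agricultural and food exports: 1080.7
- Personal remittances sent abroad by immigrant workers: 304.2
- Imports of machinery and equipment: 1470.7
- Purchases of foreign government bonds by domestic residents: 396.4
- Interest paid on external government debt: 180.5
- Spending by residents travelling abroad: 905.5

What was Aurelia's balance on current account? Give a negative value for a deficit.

2863.2

Goods: 3370.2 - 1470.7 + 819.8 + 1080.7 = 3800.0
Services: 322.8 + 290.7 - 905.5 - 248.0 - 236.7 + 276.4 = -500.3
Primary income: -180.5 - 145.0 = -325.5
Secondary income: -304.2 + 193.2 = -111.0
Current account = 3800.0 + (-500.3) + (-325.5) + (-111.0) = 2863.2
(Excluded from the current account — capital account: debt forgiveness received from foreign official creditors 81.5; financial account: increase in resident deposits held at foreign banks 247.4, foreign purchases of equities on the domestic stock exchange 238.5, borrowing by resident firms from foreign banks 790.3, purchases of foreign government bonds by domestic residents 396.4.)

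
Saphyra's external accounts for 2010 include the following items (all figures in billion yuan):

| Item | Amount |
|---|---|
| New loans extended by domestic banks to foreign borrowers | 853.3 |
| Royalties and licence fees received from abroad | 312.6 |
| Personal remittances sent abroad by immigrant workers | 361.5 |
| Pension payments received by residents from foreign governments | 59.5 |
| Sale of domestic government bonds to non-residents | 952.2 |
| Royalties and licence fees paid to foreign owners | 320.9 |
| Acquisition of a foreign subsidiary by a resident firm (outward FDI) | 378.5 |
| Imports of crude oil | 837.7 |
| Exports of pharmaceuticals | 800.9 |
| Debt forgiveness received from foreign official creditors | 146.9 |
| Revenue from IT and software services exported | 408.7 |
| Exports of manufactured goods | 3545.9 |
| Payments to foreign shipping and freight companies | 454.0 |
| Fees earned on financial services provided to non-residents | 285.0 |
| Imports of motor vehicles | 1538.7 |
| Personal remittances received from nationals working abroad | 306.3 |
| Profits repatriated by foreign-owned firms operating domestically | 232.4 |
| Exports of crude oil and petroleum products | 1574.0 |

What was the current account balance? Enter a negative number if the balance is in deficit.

Goods: 3545.9 + 1574.0 - 1538.7 - 837.7 + 800.9 = 3544.4
Services: -454.0 + 285.0 + 312.6 + 408.7 - 320.9 = 231.4
Primary income: -232.4
Secondary income: 306.3 - 361.5 + 59.5 = 4.3
Current account = 3544.4 + 231.4 + (-232.4) + 4.3 = 3547.7
(Excluded from the current account — financial account: new loans extended by domestic banks to foreign borrowers 853.3, sale of domestic government bonds to non-residents 952.2, acquisition of a foreign subsidiary by a resident firm (outward FDI) 378.5; capital account: debt forgiveness received from foreign official creditors 146.9.)

3547.7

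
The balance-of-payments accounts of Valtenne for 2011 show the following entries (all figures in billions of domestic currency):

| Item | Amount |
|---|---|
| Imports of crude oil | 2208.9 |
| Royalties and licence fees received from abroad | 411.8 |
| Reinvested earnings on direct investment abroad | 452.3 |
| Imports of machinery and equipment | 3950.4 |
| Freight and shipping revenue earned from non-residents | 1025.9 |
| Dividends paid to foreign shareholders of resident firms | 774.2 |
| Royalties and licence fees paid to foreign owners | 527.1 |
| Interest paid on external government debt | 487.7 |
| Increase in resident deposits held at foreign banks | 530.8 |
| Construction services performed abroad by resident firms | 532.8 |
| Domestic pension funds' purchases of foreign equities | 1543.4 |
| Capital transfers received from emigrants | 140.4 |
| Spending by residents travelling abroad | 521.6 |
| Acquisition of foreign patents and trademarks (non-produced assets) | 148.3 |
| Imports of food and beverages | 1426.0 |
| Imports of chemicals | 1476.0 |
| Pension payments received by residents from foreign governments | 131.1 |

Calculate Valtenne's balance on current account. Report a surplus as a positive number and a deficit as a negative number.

Goods: -2208.9 - 1476.0 - 1426.0 - 3950.4 = -9061.3
Services: 532.8 - 527.1 + 1025.9 + 411.8 - 521.6 = 921.8
Primary income: 452.3 - 774.2 - 487.7 = -809.6
Secondary income: 131.1
Current account = (-9061.3) + 921.8 + (-809.6) + 131.1 = -8818.0
(Excluded from the current account — financial account: increase in resident deposits held at foreign banks 530.8, domestic pension funds' purchases of foreign equities 1543.4; capital account: capital transfers received from emigrants 140.4, acquisition of foreign patents and trademarks (non-produced assets) 148.3.)

-8818.0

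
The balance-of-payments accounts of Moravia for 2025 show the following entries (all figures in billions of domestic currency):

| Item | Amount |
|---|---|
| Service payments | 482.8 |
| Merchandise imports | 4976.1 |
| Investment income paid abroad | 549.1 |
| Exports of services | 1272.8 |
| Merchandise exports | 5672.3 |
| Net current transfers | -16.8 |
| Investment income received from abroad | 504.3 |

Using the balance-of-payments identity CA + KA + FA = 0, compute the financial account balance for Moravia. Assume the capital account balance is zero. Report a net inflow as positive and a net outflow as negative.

Goods balance = 5672.3 - 4976.1 = 696.2
Services balance = 1272.8 - 482.8 = 790.0
Trade balance (goods + services) = 696.2 + 790.0 = 1486.2
Net primary income = 504.3 - 549.1 = -44.8
Net secondary income = -16.8
Current account = 1486.2 + (-44.8) + (-16.8) = 1424.6
Financial account = -(1424.6) = -1424.6

-1424.6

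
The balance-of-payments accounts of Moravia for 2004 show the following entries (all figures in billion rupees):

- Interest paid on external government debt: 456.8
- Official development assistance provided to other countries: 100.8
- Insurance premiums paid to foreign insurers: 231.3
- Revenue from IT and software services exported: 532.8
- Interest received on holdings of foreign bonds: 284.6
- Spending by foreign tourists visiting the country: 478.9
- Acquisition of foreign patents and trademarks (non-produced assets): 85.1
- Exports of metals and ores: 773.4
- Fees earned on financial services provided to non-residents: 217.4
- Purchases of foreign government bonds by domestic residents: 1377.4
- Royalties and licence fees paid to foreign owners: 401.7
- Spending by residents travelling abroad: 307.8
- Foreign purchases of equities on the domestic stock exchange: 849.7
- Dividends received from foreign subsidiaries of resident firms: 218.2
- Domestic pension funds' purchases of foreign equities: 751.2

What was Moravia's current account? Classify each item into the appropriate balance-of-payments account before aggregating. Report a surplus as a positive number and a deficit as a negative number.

Goods: 773.4
Services: -307.8 + 478.9 - 401.7 + 217.4 - 231.3 + 532.8 = 288.3
Primary income: -456.8 + 218.2 + 284.6 = 46.0
Secondary income: -100.8
Current account = 773.4 + 288.3 + 46.0 + (-100.8) = 1006.9
(Excluded from the current account — capital account: acquisition of foreign patents and trademarks (non-produced assets) 85.1; financial account: purchases of foreign government bonds by domestic residents 1377.4, foreign purchases of equities on the domestic stock exchange 849.7, domestic pension funds' purchases of foreign equities 751.2.)

1006.9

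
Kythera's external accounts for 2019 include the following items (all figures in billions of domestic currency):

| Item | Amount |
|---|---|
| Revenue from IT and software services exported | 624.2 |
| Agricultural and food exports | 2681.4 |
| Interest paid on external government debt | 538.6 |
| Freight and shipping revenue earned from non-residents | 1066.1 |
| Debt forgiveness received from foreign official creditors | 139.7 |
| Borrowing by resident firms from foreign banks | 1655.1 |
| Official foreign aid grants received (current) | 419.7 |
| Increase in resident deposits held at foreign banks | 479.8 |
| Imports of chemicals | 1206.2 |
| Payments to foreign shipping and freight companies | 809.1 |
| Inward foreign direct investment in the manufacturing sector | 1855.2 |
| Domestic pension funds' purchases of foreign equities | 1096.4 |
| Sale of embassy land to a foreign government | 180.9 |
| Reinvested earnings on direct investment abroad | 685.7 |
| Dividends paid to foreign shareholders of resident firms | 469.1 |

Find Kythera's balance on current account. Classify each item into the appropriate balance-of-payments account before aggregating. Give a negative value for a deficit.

2454.1

Goods: -1206.2 + 2681.4 = 1475.2
Services: 1066.1 - 809.1 + 624.2 = 881.2
Primary income: 685.7 - 469.1 - 538.6 = -322.0
Secondary income: 419.7
Current account = 1475.2 + 881.2 + (-322.0) + 419.7 = 2454.1
(Excluded from the current account — capital account: debt forgiveness received from foreign official creditors 139.7, sale of embassy land to a foreign government 180.9; financial account: borrowing by resident firms from foreign banks 1655.1, increase in resident deposits held at foreign banks 479.8, inward foreign direct investment in the manufacturing sector 1855.2, domestic pension funds' purchases of foreign equities 1096.4.)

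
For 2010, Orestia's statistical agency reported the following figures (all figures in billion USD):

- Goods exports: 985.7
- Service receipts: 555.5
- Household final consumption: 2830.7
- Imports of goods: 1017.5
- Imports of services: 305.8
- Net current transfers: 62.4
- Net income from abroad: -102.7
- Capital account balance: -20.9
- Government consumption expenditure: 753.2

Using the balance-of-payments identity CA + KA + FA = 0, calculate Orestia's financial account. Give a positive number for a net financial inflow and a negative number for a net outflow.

-156.7

Goods balance = 985.7 - 1017.5 = -31.8
Services balance = 555.5 - 305.8 = 249.7
Trade balance (goods + services) = -31.8 + 249.7 = 217.9
Net primary income = -102.7
Net secondary income = 62.4
Current account = 217.9 + (-102.7) + 62.4 = 177.6
Financial account = -(177.6 + (-20.9)) = -156.7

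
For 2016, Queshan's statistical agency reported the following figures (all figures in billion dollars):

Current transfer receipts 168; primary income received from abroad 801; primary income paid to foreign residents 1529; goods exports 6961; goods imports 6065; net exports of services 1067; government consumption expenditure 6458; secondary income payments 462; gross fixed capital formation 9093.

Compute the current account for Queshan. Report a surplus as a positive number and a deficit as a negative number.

Goods balance = 6961 - 6065 = 896
Services balance = 1067
Trade balance (goods + services) = 896 + 1067 = 1963
Net primary income = 801 - 1529 = -728
Net secondary income = 168 - 462 = -294
Current account = 1963 + (-728) + (-294) = 941

941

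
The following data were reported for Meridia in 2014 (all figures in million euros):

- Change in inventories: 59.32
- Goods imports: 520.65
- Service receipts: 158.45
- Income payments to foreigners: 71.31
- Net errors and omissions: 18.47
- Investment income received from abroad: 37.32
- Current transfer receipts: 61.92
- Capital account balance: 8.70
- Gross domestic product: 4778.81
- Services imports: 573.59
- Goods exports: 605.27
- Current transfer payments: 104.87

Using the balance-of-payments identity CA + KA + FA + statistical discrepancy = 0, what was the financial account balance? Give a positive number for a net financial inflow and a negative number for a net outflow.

380.29

Goods balance = 605.27 - 520.65 = 84.62
Services balance = 158.45 - 573.59 = -415.14
Trade balance (goods + services) = 84.62 + (-415.14) = -330.52
Net primary income = 37.32 - 71.31 = -33.99
Net secondary income = 61.92 - 104.87 = -42.95
Current account = -330.52 + (-33.99) + (-42.95) = -407.46
Financial account = -(-407.46 + 8.70 + 18.47) = 380.29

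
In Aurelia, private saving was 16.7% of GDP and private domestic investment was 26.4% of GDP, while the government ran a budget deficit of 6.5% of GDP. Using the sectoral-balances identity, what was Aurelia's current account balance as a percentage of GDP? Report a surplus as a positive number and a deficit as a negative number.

-16.2

By the sectoral-balances identity, CA = (S_private - I) + (T - G).
Private balance = 16.7 - 26.4 = -9.7
Government balance (T - G) = -6.5
CA = -9.7 + (-6.5) = -16.2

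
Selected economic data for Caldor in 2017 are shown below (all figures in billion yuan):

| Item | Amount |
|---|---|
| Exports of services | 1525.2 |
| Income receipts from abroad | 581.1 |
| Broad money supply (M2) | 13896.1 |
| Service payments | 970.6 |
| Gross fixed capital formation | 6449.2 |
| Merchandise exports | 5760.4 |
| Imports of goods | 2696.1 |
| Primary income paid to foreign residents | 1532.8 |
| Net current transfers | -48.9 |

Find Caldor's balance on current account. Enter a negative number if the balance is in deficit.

Goods balance = 5760.4 - 2696.1 = 3064.3
Services balance = 1525.2 - 970.6 = 554.6
Trade balance (goods + services) = 3064.3 + 554.6 = 3618.9
Net primary income = 581.1 - 1532.8 = -951.7
Net secondary income = -48.9
Current account = 3618.9 + (-951.7) + (-48.9) = 2618.3

2618.3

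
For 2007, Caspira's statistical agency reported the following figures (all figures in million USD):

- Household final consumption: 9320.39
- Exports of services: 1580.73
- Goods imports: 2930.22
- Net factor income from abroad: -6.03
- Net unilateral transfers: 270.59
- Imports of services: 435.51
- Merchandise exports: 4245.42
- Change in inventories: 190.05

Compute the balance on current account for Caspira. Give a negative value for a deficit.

2724.98

Goods balance = 4245.42 - 2930.22 = 1315.20
Services balance = 1580.73 - 435.51 = 1145.22
Trade balance (goods + services) = 1315.20 + 1145.22 = 2460.42
Net primary income = -6.03
Net secondary income = 270.59
Current account = 2460.42 + (-6.03) + 270.59 = 2724.98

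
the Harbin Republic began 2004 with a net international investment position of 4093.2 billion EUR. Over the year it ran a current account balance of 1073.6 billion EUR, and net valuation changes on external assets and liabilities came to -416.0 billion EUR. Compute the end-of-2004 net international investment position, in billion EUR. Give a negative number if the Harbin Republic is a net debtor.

Change in NIIP = current account + net valuation change = 1073.6 + (-416.0) = 657.6
End-of-year NIIP = 4093.2 + 657.6 = 4750.8

4750.8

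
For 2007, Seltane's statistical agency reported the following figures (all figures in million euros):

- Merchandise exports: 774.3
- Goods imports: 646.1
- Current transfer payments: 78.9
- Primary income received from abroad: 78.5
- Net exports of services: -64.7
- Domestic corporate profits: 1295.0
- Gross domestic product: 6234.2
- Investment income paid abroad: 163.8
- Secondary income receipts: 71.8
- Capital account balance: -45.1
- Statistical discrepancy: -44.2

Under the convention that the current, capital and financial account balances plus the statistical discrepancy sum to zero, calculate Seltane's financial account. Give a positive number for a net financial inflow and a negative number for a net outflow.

Goods balance = 774.3 - 646.1 = 128.2
Services balance = -64.7
Trade balance (goods + services) = 128.2 + (-64.7) = 63.5
Net primary income = 78.5 - 163.8 = -85.3
Net secondary income = 71.8 - 78.9 = -7.1
Current account = 63.5 + (-85.3) + (-7.1) = -28.9
Financial account = -(-28.9 + (-45.1) + (-44.2)) = 118.2

118.2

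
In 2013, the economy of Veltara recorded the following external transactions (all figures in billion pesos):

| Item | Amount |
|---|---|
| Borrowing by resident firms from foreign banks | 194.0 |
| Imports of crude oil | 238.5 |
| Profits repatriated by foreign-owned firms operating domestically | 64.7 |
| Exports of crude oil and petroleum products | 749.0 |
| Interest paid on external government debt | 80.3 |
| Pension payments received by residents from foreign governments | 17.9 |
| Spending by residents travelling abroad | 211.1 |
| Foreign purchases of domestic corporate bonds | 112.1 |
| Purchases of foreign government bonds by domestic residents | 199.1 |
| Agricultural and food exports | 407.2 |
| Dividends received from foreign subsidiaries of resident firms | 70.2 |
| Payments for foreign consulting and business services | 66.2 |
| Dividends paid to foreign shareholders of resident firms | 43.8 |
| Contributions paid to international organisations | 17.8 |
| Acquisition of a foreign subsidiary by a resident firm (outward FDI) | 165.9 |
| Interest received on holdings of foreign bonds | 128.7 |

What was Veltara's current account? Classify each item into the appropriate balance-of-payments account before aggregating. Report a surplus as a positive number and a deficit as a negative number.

650.6

Goods: -238.5 + 749.0 + 407.2 = 917.7
Services: -211.1 - 66.2 = -277.3
Primary income: 70.2 - 80.3 - 64.7 + 128.7 - 43.8 = 10.1
Secondary income: 17.9 - 17.8 = 0.1
Current account = 917.7 + (-277.3) + 10.1 + 0.1 = 650.6
(Excluded from the current account — financial account: borrowing by resident firms from foreign banks 194.0, foreign purchases of domestic corporate bonds 112.1, purchases of foreign government bonds by domestic residents 199.1, acquisition of a foreign subsidiary by a resident firm (outward FDI) 165.9.)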